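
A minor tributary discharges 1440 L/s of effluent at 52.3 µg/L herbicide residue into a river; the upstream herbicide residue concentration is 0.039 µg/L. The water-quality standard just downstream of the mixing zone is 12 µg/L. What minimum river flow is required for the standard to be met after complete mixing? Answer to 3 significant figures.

4850 L/s

Set C_mix = 12: (Q·0.03900 + 1440·52.30) / (Q + 1440) = 12
→ Q = 1440·(52.30 − 12)/(12 − 0.03900) = 4852 L/s.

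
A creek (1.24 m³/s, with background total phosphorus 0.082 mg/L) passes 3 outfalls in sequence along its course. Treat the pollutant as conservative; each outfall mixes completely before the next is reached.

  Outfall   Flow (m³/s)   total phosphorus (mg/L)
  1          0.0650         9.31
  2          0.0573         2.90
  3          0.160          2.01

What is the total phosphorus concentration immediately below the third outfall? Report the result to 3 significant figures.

Below outfall 1: Q → 1.305 m³/s, C = (1.240·0.08200 + 0.06500·9.310)/1.305 = 0.5416 mg/L.
Below outfall 2: Q → 1.362 m³/s, C = (1.305·0.5416 + 0.05730·2.900)/1.362 = 0.6408 mg/L.
Below outfall 3: Q → 1.522 m³/s, C = (1.362·0.6408 + 0.1600·2.010)/1.522 = 0.7847 mg/L.

0.785 mg/L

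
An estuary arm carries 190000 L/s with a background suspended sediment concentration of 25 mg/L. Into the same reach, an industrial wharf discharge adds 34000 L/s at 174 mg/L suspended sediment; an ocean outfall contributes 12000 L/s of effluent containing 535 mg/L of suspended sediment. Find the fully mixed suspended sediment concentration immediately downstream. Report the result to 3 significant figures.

72.4 mg/L

Conservation of mass: C = (190000·25.00 + 34000·174.0 + 12000·535.0) / 236000 = 17090000/236000 = 72.40 mg/L.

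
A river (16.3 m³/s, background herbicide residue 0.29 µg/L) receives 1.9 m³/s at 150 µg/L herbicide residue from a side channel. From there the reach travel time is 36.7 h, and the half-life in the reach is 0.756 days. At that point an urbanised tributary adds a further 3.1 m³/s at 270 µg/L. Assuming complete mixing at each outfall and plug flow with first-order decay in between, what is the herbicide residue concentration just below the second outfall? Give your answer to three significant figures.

Flow-weighted average: C = (16.30·0.2900 + 1.900·150.0) / 18.20 = 289.7/18.20 = 15.92 µg/L; combined flow 18.20 m³/s.
Half-life 0.756 d → k = ln 2 / 0.756 = 0.9169 d⁻¹.
First-order decay: C = 15.92·exp(−k·t) = 15.92·0.2461 = 3.918 µg/L.
Second outfall: C = (18.20·3.918 + 3.100·270.0)/21.30 = 42.64 µg/L.

42.6 µg/L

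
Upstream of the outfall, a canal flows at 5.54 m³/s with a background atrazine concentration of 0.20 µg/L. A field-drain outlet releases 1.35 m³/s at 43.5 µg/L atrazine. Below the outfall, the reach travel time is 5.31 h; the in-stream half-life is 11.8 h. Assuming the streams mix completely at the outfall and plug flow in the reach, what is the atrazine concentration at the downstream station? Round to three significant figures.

6.36 µg/L

Mixed concentration C = ΣQC/ΣQ = (5.540·0.2000 + 1.350·43.50) / 6.890 = 59.83/6.890 = 8.684 µg/L.
Half-life 11.8 h → k = ln 2 / 11.8 = 0.05874 h⁻¹ = 1.410 d⁻¹.
After decay, C = 8.684 × e^(−kt) = 8.684 × 0.7320 = 6.357 µg/L.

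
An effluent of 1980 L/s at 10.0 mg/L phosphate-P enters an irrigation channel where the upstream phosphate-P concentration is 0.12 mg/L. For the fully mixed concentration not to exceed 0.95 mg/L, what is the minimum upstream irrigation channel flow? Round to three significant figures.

Set C_mix = 0.95: (Q·0.1200 + 1980·10.00) / (Q + 1980) = 0.95
→ Q = 1980·(10.00 − 0.95)/(0.95 − 0.1200) = 21590 L/s.

21600 L/s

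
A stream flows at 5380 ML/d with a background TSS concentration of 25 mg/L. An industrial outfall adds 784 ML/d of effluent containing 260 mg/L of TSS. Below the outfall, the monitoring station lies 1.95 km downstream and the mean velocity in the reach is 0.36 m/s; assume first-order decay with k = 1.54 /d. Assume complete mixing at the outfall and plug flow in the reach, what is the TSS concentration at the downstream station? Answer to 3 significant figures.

Mass balance: C = (5380·25.00 + 784.0·260.0) / 6164 = 338300/6164 = 54.89 mg/L.
Travel time t = 1.95·1000 / 0.36 = 5417 s = 1.505 h.
First-order decay: C = 54.89·exp(−k·t) = 54.89·0.9080 = 49.84 mg/L.

49.8 mg/L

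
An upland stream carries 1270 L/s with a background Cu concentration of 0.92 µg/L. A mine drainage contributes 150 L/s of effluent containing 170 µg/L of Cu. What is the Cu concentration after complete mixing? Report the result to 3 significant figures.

After mixing, C = (1270·0.9200 + 150.0·170.0) / 1420 = 26670/1420 = 18.78 µg/L.

18.8 µg/L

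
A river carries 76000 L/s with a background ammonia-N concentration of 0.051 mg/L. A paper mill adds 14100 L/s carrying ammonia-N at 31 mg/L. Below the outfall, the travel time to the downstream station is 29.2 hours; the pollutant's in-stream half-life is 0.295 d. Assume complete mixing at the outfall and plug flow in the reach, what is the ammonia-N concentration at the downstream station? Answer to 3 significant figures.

Mixed concentration C = ΣQC/ΣQ = (76000·0.05100 + 14100·31.00) / 90100 = 441000/90100 = 4.894 mg/L.
Half-life 0.295 d → k = ln 2 / 0.295 = 2.350 d⁻¹.
After decay, C = 4.894 × e^(−kt) = 4.894 × 0.05734 = 0.2806 mg/L.

0.281 mg/L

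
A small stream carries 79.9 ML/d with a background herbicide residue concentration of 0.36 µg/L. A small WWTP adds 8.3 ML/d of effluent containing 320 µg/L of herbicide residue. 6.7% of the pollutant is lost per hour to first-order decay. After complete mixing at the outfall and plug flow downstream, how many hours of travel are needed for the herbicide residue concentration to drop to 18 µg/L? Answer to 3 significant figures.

7.58 h

After mixing, C = (79.90·0.3600 + 8.300·320.0) / 88.20 = 2685/88.20 = 30.44 µg/L.
6.7%/h lost → k = −ln(1 − 0.067) = 0.06935 h⁻¹.
30.44·exp(−k·t) = 18 → t = ln(30.44/18)/k = 27270 s = 7.576 h.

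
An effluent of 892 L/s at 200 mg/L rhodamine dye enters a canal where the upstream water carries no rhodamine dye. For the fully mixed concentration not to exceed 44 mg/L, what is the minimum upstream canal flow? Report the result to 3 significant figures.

3160 L/s

Set C_mix = 44: (Q·0 + 892.0·200.0) / (Q + 892.0) = 44
→ Q = 892.0·(200.0 − 44)/(44 − 0) = 3163 L/s.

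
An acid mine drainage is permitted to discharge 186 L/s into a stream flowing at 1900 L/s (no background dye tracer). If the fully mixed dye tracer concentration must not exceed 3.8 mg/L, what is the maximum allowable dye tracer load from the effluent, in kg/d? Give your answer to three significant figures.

Mass balance at the limit: 1900·0 + 186.0·Cₑ = 2086·3.8 → Cₑ = 42.62 mg/L.
186.0 L/s = 0.1860 m³/s. Load = 0.1860 m³/s × 42.62 g/m³ × 86 400 s/d = 684.9 kg/d.

685 kg/d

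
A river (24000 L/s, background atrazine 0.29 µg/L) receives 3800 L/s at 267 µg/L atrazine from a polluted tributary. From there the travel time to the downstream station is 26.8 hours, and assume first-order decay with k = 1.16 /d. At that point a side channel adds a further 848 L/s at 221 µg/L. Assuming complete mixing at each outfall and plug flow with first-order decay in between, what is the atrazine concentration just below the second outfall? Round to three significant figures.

16.3 µg/L

After mixing, C = (24000·0.2900 + 3800·267.0) / 27800 = 1022000/27800 = 36.75 µg/L; combined flow 27800 L/s.
First-order decay: C = 36.75·exp(−k·t) = 36.75·0.2738 = 10.06 µg/L.
Second outfall: C = (27800·10.06 + 848.0·221.0)/28650 = 16.31 µg/L.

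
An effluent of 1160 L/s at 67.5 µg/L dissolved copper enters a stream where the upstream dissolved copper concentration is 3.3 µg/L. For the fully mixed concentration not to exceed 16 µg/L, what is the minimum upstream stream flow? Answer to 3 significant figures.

Set C_mix = 16: (Q·3.300 + 1160·67.50) / (Q + 1160) = 16
→ Q = 1160·(67.50 − 16)/(16 − 3.300) = 4704 L/s.

4700 L/s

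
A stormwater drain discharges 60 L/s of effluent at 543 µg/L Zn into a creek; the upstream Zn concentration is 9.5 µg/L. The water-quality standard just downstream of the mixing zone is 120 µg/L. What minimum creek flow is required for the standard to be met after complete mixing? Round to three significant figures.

230 L/s

Set C_mix = 120: (Q·9.500 + 60.00·543.0) / (Q + 60.00) = 120
→ Q = 60.00·(543.0 − 120)/(120 − 9.500) = 229.7 L/s.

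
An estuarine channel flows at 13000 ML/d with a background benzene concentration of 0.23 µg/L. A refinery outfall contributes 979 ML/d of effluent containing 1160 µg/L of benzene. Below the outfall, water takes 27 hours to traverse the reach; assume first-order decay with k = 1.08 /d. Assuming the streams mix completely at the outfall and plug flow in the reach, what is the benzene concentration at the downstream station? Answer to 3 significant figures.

Flow-weighted average: C = (13000·0.2300 + 979.0·1160) / 13980 = 1139000/13980 = 81.45 µg/L.
Applying C = C₀e^(−kt): 81.45 × 0.2967 = 24.17 µg/L.

24.2 µg/L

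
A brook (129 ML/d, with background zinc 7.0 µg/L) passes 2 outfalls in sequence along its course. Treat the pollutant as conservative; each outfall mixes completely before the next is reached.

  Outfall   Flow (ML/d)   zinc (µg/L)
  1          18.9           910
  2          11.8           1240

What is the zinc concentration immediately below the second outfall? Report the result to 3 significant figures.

205 µg/L

After outfall 1: Q = 129.0 + 18.90 = 147.9 ML/d; C = (129.0·7.000 + 18.90·910.0)/147.9 = 122.4 µg/L.
After outfall 2: Q = 147.9 + 11.80 = 159.7 ML/d; C = (147.9·122.4 + 11.80·1240)/159.7 = 205.0 µg/L.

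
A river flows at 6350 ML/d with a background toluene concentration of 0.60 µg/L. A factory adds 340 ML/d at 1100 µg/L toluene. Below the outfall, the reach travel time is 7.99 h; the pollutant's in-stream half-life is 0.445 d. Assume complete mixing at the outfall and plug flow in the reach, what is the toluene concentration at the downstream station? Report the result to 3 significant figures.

After mixing, C = (6350·0.6000 + 340.0·1100) / 6690 = 377800/6690 = 56.47 µg/L.
Half-life 0.445 d → k = ln 2 / 0.445 = 1.558 d⁻¹.
First-order decay: C = 56.47·exp(−k·t) = 56.47·0.5954 = 33.62 µg/L.

33.6 µg/L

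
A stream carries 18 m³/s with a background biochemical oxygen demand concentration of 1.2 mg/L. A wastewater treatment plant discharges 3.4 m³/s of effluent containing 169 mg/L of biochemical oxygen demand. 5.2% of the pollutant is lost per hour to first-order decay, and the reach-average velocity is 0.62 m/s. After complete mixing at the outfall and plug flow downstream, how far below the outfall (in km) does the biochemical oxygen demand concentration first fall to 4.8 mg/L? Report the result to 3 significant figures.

After mixing, C = (18.00·1.200 + 3.400·169.0) / 21.40 = 596.2/21.40 = 27.86 mg/L.
5.2%/h lost → k = −ln(1 − 0.052) = 0.05340 h⁻¹.
Set 27.86·exp(−k·t) = 4.8 → t = ln(27.86/4.8)/k = 118600 s = 32.93 h.
Distance = v·t = 0.62·118600 = 73500 m = 73.50 km.

73.5 km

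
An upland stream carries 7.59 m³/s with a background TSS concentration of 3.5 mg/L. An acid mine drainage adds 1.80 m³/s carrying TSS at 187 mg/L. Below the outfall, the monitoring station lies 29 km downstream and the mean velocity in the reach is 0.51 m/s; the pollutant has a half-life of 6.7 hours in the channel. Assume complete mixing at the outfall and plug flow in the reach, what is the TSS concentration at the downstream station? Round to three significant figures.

Mixed concentration C = ΣQC/ΣQ = (7.590·3.500 + 1.800·187.0) / 9.390 = 363.2/9.390 = 38.68 mg/L.
Travel time t = 29·1000 / 0.51 = 56860 s = 15.80 h.
Half-life 6.7 h → k = ln 2 / 6.7 = 0.1035 h⁻¹ = 2.483 d⁻¹.
After decay, C = 38.68 × e^(−kt) = 38.68 × 0.1951 = 7.547 mg/L.

7.55 mg/L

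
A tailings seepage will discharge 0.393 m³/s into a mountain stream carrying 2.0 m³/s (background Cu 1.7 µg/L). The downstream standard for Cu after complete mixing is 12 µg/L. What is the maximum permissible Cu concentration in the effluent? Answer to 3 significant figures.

At the limit, (Qr·Cr + Qe·Cₑ)/(Qr + Qe) = 12:
Cₑ = (2.393·12 − 2.000·1.700) / 0.3930 = 64.42 µg/L.

64.4 µg/L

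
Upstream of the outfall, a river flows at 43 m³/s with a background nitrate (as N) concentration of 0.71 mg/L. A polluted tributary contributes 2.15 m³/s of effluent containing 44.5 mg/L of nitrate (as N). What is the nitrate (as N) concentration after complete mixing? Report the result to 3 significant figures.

Flow-weighted average: C = (43.00·0.7100 + 2.150·44.50) / 45.15 = 126.2/45.15 = 2.795 mg/L.

2.80 mg/L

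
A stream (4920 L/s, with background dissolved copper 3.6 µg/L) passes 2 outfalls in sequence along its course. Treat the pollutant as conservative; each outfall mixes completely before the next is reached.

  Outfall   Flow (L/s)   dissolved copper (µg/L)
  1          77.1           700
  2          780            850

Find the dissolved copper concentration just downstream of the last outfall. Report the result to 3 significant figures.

After outfall 1: Q = 4920 + 77.10 = 4997 L/s; C = (4920·3.600 + 77.10·700.0)/4997 = 14.34 µg/L.
After outfall 2: Q = 4997 + 780.0 = 5777 L/s; C = (4997·14.34 + 780.0·850.0)/5777 = 127.2 µg/L.

127 µg/L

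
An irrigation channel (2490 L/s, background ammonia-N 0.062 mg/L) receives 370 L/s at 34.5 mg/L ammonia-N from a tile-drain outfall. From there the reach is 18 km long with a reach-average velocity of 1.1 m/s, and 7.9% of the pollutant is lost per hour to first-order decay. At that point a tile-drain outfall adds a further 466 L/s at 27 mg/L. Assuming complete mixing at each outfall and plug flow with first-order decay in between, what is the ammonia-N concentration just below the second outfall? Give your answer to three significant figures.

After mixing, C = (2490·0.06200 + 370.0·34.50) / 2860 = 12920/2860 = 4.517 mg/L; combined flow 2860 L/s.
Travel time t = 18·1000 / 1.1 = 16360 s = 4.545 h.
7.9%/h lost → k = −ln(1 − 0.079) = 0.08230 h⁻¹.
First-order decay: C = 4.517·exp(−k·t) = 4.517·0.6879 = 3.108 mg/L.
Second outfall: C = (2860·3.108 + 466.0·27.00)/3326 = 6.455 mg/L.

6.46 mg/L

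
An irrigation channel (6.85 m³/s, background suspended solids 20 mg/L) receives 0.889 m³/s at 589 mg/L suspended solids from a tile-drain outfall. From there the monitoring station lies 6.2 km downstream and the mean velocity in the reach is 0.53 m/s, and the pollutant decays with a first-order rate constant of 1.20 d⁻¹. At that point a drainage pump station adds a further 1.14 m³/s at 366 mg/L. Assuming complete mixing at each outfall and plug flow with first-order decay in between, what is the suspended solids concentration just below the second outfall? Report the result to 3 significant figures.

After mixing, C = (6.850·20.00 + 0.8890·589.0) / 7.739 = 660.6/7.739 = 85.36 mg/L; combined flow 7.739 m³/s.
Travel time t = 6.2·1000 / 0.53 = 11700 s = 3.249 h.
First-order decay: C = 85.36·exp(−k·t) = 85.36·0.8500 = 72.56 mg/L.
Second outfall: C = (7.739·72.56 + 1.140·366.0)/8.879 = 110.2 mg/L.

110 mg/L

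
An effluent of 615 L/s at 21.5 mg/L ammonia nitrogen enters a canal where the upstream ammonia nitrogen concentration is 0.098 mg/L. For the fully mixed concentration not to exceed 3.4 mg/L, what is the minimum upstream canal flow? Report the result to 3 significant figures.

Set C_mix = 3.4: (Q·0.09800 + 615.0·21.50) / (Q + 615.0) = 3.4
→ Q = 615.0·(21.50 − 3.4)/(3.4 − 0.09800) = 3371 L/s.

3370 L/s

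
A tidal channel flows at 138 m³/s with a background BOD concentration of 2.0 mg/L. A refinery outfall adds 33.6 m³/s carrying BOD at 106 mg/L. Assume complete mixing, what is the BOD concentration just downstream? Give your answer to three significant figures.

Conservation of mass: C = (138.0·2.000 + 33.60·106.0) / 171.6 = 3838/171.6 = 22.36 mg/L.

22.4 mg/L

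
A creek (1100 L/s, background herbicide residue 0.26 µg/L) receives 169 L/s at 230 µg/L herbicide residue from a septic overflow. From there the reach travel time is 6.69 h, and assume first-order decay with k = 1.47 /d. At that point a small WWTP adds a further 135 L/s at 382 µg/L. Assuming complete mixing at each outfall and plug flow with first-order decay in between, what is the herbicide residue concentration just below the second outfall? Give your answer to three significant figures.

55.2 µg/L

After mixing, C = (1100·0.2600 + 169.0·230.0) / 1269 = 39160/1269 = 30.86 µg/L; combined flow 1269 L/s.
First-order decay: C = 30.86·exp(−k·t) = 30.86·0.6638 = 20.48 µg/L.
Second outfall: C = (1269·20.48 + 135.0·382.0)/1404 = 55.24 µg/L.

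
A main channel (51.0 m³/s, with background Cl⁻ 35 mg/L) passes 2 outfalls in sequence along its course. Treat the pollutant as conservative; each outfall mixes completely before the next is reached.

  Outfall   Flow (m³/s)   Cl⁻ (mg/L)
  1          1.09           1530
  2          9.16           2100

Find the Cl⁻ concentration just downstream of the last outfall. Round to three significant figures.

370 mg/L

Outfall 1: combined Q = 52.09 m³/s; C = (51.00·35.00 + 1.090·1530)/52.09 = 66.28 mg/L.
Outfall 2: combined Q = 61.25 m³/s; C = (52.09·66.28 + 9.160·2100)/61.25 = 370.4 mg/L.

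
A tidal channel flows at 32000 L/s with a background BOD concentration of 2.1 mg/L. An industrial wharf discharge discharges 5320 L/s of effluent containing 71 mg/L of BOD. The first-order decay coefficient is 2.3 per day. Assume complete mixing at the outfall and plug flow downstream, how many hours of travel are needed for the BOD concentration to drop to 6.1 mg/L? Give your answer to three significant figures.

6.99 h

Mixed concentration C = ΣQC/ΣQ = (32000·2.100 + 5320·71.00) / 37320 = 444900/37320 = 11.92 mg/L.
11.92·exp(−k·t) = 6.1 → t = ln(11.92/6.1)/k = 25170 s = 6.992 h.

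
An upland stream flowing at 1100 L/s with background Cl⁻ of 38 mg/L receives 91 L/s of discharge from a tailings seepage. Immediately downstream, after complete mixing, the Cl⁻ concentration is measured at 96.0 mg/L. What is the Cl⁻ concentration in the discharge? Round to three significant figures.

797 mg/L

Mass balance: 1100·38.00 + 91.00·Cₑ = 1191·96.00
→ Cₑ = (1191·96.00 − 1100·38.00) / 91.00 = 797.1 mg/L.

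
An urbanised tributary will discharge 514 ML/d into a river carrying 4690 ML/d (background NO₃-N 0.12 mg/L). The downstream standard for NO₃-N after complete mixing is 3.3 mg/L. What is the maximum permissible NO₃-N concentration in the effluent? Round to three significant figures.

32.3 mg/L

At the limit, (Qr·Cr + Qe·Cₑ)/(Qr + Qe) = 3.3:
Cₑ = (5204·3.3 − 4690·0.1200) / 514.0 = 32.32 mg/L.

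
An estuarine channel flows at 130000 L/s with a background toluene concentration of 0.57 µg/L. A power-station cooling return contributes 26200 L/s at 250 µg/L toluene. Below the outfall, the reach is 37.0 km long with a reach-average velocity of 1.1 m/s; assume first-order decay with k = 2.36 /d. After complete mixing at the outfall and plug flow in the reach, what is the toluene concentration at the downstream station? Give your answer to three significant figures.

16.9 µg/L

Mixed concentration C = ΣQC/ΣQ = (130000·0.5700 + 26200·250.0) / 156200 = 6624000/156200 = 42.41 µg/L.
Travel time t = 37.0·1000 / 1.1 = 33640 s = 9.343 h.
After decay, C = 42.41 × e^(−kt) = 42.41 × 0.3990 = 16.92 µg/L.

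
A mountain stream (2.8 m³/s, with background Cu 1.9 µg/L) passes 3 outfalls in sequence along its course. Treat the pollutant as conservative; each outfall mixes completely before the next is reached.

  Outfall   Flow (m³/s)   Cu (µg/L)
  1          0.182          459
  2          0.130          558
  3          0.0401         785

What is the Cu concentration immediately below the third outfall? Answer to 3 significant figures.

61.2 µg/L

Below outfall 1: Q → 2.982 m³/s, C = (2.800·1.900 + 0.1820·459.0)/2.982 = 29.80 µg/L.
Below outfall 2: Q → 3.112 m³/s, C = (2.982·29.80 + 0.1300·558.0)/3.112 = 51.86 µg/L.
Below outfall 3: Q → 3.152 m³/s, C = (3.112·51.86 + 0.04010·785.0)/3.152 = 61.19 µg/L.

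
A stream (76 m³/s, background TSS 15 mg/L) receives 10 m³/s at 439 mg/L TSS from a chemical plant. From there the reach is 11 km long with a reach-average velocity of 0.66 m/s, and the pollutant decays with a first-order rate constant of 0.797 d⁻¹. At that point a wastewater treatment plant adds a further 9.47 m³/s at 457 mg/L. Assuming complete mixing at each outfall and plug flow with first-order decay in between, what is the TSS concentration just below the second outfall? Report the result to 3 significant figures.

Mixed concentration C = ΣQC/ΣQ = (76.00·15.00 + 10.00·439.0) / 86.00 = 5530/86.00 = 64.30 mg/L; combined flow 86.00 m³/s.
Travel time t = 11·1000 / 0.66 = 16670 s = 4.630 h.
First-order decay: C = 64.30·exp(−k·t) = 64.30·0.8575 = 55.14 mg/L.
At the second outfall, C = (86.00·55.14 + 9.470·457.0) / (86.00 + 9.470) = 95.00 mg/L.

95.0 mg/L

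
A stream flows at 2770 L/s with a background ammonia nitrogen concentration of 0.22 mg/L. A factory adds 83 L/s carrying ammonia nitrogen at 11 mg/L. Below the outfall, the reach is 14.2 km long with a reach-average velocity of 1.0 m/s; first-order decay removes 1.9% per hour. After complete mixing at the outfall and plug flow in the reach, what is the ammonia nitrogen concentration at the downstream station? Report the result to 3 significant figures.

Conservation of mass: C = (2770·0.2200 + 83.00·11.00) / 2853 = 1522/2853 = 0.5336 mg/L.
Travel time t = 14.2·1000 / 1.0 = 14200 s = 3.944 h.
1.9%/h lost → k = −ln(1 − 0.019) = 0.01918 h⁻¹.
Decay over the reach: 0.5336·exp(−kt) = 0.5336·0.9271 = 0.4947 mg/L.

0.495 mg/L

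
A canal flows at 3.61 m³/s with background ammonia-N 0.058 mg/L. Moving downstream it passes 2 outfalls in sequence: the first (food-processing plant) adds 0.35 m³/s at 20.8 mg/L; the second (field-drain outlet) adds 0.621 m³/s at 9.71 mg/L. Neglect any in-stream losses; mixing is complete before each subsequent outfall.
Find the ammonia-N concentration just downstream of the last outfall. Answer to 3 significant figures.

2.95 mg/L

Below outfall 1: Q → 3.960 m³/s, C = (3.610·0.05800 + 0.3500·20.80)/3.960 = 1.891 mg/L.
Below outfall 2: Q → 4.581 m³/s, C = (3.960·1.891 + 0.6210·9.710)/4.581 = 2.951 mg/L.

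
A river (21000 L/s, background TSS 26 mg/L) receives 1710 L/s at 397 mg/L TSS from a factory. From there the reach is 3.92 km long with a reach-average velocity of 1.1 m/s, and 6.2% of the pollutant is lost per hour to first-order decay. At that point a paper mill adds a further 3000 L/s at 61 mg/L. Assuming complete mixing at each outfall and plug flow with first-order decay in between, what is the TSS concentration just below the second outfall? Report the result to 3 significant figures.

After mixing, C = (21000·26.00 + 1710·397.0) / 22710 = 1225000/22710 = 53.94 mg/L; combined flow 22710 L/s.
Travel time t = 3.92·1000 / 1.1 = 3564 s = 0.9899 h.
6.2%/h lost → k = −ln(1 − 0.062) = 0.06401 h⁻¹.
Applying C = C₀e^(−kt): 53.94 × 0.9386 = 50.62 mg/L.
Second outfall: C = (22710·50.62 + 3000·61.00)/25710 = 51.83 mg/L.

51.8 mg/L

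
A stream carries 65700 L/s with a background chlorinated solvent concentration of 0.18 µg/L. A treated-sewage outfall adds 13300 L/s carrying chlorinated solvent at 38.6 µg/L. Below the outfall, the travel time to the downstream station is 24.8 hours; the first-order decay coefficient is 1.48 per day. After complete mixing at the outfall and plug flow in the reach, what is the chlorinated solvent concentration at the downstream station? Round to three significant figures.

After mixing, C = (65700·0.1800 + 13300·38.60) / 79000 = 525200/79000 = 6.648 µg/L.
After decay, C = 6.648 × e^(−kt) = 6.648 × 0.2167 = 1.441 µg/L.

1.44 µg/L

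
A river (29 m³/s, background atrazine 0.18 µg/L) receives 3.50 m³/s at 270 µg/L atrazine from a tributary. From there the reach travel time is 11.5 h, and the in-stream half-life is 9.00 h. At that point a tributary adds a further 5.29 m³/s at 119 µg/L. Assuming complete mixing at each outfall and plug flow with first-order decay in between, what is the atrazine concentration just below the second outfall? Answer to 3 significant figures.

After mixing, C = (29.00·0.1800 + 3.500·270.0) / 32.50 = 950.2/32.50 = 29.24 µg/L; combined flow 32.50 m³/s.
Half-life 9.00 h → k = ln 2 / 9.00 = 0.07702 h⁻¹ = 1.848 d⁻¹.
After decay, C = 29.24 × e^(−kt) = 29.24 × 0.4124 = 12.06 µg/L.
At the second outfall, C = (32.50·12.06 + 5.290·119.0) / (32.50 + 5.290) = 27.03 µg/L.

27.0 µg/L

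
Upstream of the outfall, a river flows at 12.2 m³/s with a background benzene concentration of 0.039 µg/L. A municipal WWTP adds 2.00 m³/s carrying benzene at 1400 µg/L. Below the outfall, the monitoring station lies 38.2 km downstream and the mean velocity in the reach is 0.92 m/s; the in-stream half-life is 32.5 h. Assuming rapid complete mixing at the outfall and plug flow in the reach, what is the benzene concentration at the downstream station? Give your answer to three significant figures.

Flow-weighted average: C = (12.20·0.03900 + 2.000·1400) / 14.20 = 2800/14.20 = 197.2 µg/L.
Travel time t = 38.2·1000 / 0.92 = 41520 s = 11.53 h.
Half-life 32.5 h → k = ln 2 / 32.5 = 0.02133 h⁻¹ = 0.5119 d⁻¹.
Decay over the reach: 197.2·exp(−kt) = 197.2·0.7819 = 154.2 µg/L.

154 µg/L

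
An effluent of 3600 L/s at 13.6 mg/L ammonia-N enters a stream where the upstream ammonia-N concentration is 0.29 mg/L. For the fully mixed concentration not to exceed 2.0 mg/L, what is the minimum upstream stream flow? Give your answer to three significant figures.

24400 L/s

Set C_mix = 2.0: (Q·0.2900 + 3600·13.60) / (Q + 3600) = 2.0
→ Q = 3600·(13.60 − 2.0)/(2.0 − 0.2900) = 24420 L/s.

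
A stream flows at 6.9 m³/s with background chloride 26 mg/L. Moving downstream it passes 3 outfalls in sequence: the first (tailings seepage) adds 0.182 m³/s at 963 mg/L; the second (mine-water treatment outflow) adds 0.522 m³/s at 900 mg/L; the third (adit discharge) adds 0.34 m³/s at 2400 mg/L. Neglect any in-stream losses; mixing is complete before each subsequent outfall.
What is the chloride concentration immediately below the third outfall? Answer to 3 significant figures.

Outfall 1: combined Q = 7.082 m³/s; C = (6.900·26.00 + 0.1820·963.0)/7.082 = 50.08 mg/L.
Outfall 2: combined Q = 7.604 m³/s; C = (7.082·50.08 + 0.5220·900.0)/7.604 = 108.4 mg/L.
Outfall 3: combined Q = 7.944 m³/s; C = (7.604·108.4 + 0.3400·2400)/7.944 = 206.5 mg/L.

207 mg/L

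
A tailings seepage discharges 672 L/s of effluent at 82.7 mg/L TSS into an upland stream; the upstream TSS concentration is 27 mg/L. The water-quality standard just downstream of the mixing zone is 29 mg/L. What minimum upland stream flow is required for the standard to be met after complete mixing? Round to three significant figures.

18000 L/s

Set C_mix = 29: (Q·27.00 + 672.0·82.70) / (Q + 672.0) = 29
→ Q = 672.0·(82.70 − 29)/(29 − 27.00) = 18040 L/s.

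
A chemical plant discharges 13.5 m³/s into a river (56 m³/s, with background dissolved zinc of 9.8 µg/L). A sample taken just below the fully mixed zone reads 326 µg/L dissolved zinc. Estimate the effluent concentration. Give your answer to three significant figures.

Mass balance: 56.00·9.800 + 13.50·Cₑ = 69.50·326.0
→ Cₑ = (69.50·326.0 − 56.00·9.800) / 13.50 = 1638 µg/L.

1640 µg/L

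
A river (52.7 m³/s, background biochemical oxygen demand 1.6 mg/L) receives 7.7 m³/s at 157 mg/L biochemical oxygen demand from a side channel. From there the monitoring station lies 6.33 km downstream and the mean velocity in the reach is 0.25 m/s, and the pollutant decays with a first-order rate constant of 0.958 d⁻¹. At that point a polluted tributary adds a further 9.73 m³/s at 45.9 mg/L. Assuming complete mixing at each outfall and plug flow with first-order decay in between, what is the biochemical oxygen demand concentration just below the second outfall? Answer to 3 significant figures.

Mixed concentration C = ΣQC/ΣQ = (52.70·1.600 + 7.700·157.0) / 60.40 = 1293/60.40 = 21.41 mg/L; combined flow 60.40 m³/s.
Travel time t = 6.33·1000 / 0.25 = 25320 s = 7.033 h.
After decay, C = 21.41 × e^(−kt) = 21.41 × 0.7552 = 16.17 mg/L.
Second outfall: C = (60.40·16.17 + 9.730·45.90)/70.13 = 20.29 mg/L.

20.3 mg/L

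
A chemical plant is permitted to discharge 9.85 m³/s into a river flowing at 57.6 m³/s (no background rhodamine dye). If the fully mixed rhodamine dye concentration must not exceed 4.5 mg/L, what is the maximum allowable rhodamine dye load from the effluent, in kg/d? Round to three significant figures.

Mass balance at the limit: 57.60·0 + 9.850·Cₑ = 67.45·4.5 → Cₑ = 30.81 mg/L.
Load = 9.850 m³/s × 30.81 g/m³ × 86 400 s/d = 26220 kg/d.

26200 kg/d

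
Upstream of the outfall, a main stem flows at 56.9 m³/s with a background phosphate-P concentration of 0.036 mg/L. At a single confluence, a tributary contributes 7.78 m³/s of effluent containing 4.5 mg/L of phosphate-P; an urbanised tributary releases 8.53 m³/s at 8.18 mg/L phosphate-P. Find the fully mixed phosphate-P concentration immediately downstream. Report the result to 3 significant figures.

Mass balance: C = (56.90·0.03600 + 7.780·4.500 + 8.530·8.180) / 73.21 = 106.8/73.21 = 1.459 mg/L.

1.46 mg/L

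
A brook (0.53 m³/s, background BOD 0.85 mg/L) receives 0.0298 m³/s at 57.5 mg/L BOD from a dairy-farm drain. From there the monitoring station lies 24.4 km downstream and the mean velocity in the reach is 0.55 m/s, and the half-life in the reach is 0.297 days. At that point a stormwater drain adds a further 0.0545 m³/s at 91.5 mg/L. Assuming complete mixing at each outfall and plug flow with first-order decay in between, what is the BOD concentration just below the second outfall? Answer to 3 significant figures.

Conservation of mass: C = (0.5300·0.8500 + 0.02980·57.50) / 0.5598 = 2.164/0.5598 = 3.866 mg/L; combined flow 0.5598 m³/s.
Travel time t = 24.4·1000 / 0.55 = 44360 s = 12.32 h.
Half-life 0.297 d → k = ln 2 / 0.297 = 2.334 d⁻¹.
Applying C = C₀e^(−kt): 3.866 × 0.3017 = 1.166 mg/L.
Second outfall: C = (0.5598·1.166 + 0.05450·91.50)/0.6143 = 9.181 mg/L.

9.18 mg/L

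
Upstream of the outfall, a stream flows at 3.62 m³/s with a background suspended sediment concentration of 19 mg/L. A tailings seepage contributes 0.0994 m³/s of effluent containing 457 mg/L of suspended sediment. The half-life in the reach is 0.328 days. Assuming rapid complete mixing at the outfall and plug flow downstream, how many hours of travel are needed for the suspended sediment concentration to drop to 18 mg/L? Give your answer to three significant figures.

6.07 h

Mass balance: C = (3.620·19.00 + 0.09940·457.0) / 3.719 = 114.2/3.719 = 30.71 mg/L.
Half-life 0.328 d → k = ln 2 / 0.328 = 2.113 d⁻¹.
30.71·exp(−k·t) = 18 → t = ln(30.71/18)/k = 21840 s = 6.065 h.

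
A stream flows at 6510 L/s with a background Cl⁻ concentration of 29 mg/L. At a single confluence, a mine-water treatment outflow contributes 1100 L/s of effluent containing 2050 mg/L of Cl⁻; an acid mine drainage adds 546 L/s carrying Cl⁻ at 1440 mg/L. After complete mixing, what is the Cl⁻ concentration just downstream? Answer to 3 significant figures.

396 mg/L

Flow-weighted average: C = (6510·29.00 + 1100·2050 + 546.0·1440) / 8156 = 3230000/8156 = 396.0 mg/L.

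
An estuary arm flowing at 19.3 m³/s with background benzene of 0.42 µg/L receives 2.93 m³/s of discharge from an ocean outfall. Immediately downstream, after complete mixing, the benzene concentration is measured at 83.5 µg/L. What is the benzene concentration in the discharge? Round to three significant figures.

631 µg/L

Mass balance: 19.30·0.4200 + 2.930·Cₑ = 22.23·83.50
→ Cₑ = (22.23·83.50 − 19.30·0.4200) / 2.930 = 630.8 µg/L.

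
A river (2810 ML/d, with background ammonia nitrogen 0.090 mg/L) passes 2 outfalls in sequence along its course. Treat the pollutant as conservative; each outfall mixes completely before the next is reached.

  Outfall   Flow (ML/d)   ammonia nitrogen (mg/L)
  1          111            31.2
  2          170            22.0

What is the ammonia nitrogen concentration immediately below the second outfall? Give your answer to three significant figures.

2.41 mg/L

After outfall 1: Q = 2810 + 111.0 = 2921 ML/d; C = (2810·0.09000 + 111.0·31.20)/2921 = 1.272 mg/L.
After outfall 2: Q = 2921 + 170.0 = 3091 ML/d; C = (2921·1.272 + 170.0·22.00)/3091 = 2.412 mg/L.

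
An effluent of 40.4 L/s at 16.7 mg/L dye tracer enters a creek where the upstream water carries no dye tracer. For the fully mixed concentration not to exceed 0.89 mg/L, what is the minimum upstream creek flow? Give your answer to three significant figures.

718 L/s

Set C_mix = 0.89: (Q·0 + 40.40·16.70) / (Q + 40.40) = 0.89
→ Q = 40.40·(16.70 − 0.89)/(0.89 − 0) = 717.7 L/s.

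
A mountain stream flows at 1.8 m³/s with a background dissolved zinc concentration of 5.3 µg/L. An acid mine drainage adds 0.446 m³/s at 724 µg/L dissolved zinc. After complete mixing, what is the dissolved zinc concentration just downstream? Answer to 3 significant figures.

Mixed concentration C = ΣQC/ΣQ = (1.800·5.300 + 0.4460·724.0) / 2.246 = 332.4/2.246 = 148.0 µg/L.

148 µg/L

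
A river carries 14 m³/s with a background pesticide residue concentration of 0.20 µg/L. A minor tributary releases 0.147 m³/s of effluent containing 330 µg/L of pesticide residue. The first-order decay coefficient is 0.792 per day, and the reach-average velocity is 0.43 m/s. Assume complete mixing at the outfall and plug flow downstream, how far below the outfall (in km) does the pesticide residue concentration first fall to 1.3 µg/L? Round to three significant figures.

Mass balance: C = (14.00·0.2000 + 0.1470·330.0) / 14.15 = 51.31/14.15 = 3.627 µg/L.
Set 3.627·exp(−k·t) = 1.3 → t = ln(3.627/1.3)/k = 111900 s = 31.09 h.
Distance = v·t = 0.43·111900 = 48130 m = 48.13 km.

48.1 km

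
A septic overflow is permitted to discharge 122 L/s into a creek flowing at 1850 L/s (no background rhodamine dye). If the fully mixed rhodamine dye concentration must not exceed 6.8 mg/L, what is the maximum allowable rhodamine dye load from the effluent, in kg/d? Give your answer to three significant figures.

Mass balance at the limit: 1850·0 + 122.0·Cₑ = 1972·6.8 → Cₑ = 109.9 mg/L.
122.0 L/s = 0.1220 m³/s. Load = 0.1220 m³/s × 109.9 g/m³ × 86 400 s/d = 1159 kg/d.

1160 kg/d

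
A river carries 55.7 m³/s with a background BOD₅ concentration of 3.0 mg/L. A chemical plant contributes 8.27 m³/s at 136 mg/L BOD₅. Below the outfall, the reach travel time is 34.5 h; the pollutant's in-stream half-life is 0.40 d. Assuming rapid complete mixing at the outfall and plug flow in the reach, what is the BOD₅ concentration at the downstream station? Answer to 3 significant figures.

1.67 mg/L

Conservation of mass: C = (55.70·3.000 + 8.270·136.0) / 63.97 = 1292/63.97 = 20.19 mg/L.
Half-life 0.40 d → k = ln 2 / 0.40 = 1.733 d⁻¹.
After decay, C = 20.19 × e^(−kt) = 20.19 × 0.08283 = 1.673 mg/L.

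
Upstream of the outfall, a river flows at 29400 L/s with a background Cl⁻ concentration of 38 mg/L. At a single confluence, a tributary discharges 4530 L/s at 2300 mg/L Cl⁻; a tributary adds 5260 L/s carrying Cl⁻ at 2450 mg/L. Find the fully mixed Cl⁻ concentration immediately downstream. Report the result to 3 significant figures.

623 mg/L

After mixing, C = (29400·38.00 + 4530·2300 + 5260·2450) / 39190 = 24420000/39190 = 623.2 mg/L.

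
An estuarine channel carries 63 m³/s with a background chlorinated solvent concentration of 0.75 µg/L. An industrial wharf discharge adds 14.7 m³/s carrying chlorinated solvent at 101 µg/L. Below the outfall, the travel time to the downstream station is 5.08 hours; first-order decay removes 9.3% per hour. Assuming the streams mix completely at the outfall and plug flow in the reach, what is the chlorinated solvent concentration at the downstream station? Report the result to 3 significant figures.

Mass balance: C = (63.00·0.7500 + 14.70·101.0) / 77.70 = 1532/77.70 = 19.72 µg/L.
9.3%/h lost → k = −ln(1 − 0.093) = 0.09761 h⁻¹.
Decay over the reach: 19.72·exp(−kt) = 19.72·0.6090 = 12.01 µg/L.

12.0 µg/L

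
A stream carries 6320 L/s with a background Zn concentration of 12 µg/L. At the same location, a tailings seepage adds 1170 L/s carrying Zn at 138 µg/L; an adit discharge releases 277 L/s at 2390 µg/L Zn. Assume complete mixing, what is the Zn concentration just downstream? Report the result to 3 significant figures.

Flow-weighted average: C = (6320·12.00 + 1170·138.0 + 277.0·2390) / 7767 = 899300/7767 = 115.8 µg/L.

116 µg/L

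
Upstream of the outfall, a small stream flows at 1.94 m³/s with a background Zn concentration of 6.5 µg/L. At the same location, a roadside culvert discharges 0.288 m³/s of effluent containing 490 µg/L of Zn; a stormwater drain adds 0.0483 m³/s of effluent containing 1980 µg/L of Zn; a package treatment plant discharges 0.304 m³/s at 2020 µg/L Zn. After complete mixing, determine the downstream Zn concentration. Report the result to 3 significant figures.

Mass balance: C = (1.940·6.500 + 0.2880·490.0 + 0.04830·1980 + 0.3040·2020) / 2.580 = 863.4/2.580 = 334.6 µg/L.

335 µg/L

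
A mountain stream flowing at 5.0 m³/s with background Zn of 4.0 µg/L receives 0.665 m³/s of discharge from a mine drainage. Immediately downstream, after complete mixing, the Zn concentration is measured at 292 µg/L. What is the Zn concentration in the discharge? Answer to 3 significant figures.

Mass balance: 5.000·4.000 + 0.6650·Cₑ = 5.665·292.0
→ Cₑ = (5.665·292.0 − 5.000·4.000) / 0.6650 = 2457 µg/L.

2460 µg/L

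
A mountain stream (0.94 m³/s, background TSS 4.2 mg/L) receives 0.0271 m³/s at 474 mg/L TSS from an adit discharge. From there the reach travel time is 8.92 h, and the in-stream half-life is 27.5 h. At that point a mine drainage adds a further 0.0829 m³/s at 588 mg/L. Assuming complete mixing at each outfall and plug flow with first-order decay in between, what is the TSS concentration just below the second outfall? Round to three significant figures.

Flow-weighted average: C = (0.9400·4.200 + 0.02710·474.0) / 0.9671 = 16.79/0.9671 = 17.36 mg/L; combined flow 0.9671 m³/s.
Half-life 27.5 h → k = ln 2 / 27.5 = 0.02521 h⁻¹ = 0.6049 d⁻¹.
First-order decay: C = 17.36·exp(−k·t) = 17.36·0.7987 = 13.87 mg/L.
Second outfall: C = (0.9671·13.87 + 0.08290·588.0)/1.050 = 59.20 mg/L.

59.2 mg/L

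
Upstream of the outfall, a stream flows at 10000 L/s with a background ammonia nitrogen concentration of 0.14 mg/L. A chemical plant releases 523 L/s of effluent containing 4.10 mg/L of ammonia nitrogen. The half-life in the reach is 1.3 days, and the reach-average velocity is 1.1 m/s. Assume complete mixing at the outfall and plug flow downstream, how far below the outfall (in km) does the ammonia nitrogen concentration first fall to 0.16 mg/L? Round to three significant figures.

133 km

Mixed concentration C = ΣQC/ΣQ = (10000·0.1400 + 523.0·4.100) / 10520 = 3544/10520 = 0.3368 mg/L.
Half-life 1.3 d → k = ln 2 / 1.3 = 0.5332 d⁻¹.
Set 0.3368·exp(−k·t) = 0.16 → t = ln(0.3368/0.16)/k = 120600 s = 33.51 h.
Distance = v·t = 1.1·120600 = 132700 m = 132.7 km.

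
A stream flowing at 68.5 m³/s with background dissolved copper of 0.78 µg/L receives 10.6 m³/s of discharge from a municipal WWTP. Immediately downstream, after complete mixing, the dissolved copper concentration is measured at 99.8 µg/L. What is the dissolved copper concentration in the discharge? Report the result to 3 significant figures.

740 µg/L

Mass balance: 68.50·0.7800 + 10.60·Cₑ = 79.10·99.80
→ Cₑ = (79.10·99.80 − 68.50·0.7800) / 10.60 = 739.7 µg/L.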